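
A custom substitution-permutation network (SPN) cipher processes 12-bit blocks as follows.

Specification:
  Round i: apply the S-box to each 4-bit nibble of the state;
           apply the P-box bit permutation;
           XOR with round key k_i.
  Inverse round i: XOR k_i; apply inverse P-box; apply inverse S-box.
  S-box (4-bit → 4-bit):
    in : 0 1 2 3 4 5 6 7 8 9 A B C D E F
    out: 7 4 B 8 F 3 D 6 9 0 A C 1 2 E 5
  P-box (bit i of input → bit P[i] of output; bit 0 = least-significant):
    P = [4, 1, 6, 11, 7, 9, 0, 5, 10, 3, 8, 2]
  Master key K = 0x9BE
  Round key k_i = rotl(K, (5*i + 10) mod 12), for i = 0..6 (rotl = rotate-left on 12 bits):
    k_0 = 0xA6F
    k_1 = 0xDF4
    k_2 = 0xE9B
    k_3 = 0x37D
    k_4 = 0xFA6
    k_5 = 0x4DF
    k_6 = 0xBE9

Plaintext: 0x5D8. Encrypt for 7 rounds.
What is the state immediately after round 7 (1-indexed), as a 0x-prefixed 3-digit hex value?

0x9A9

s_0 = plaintext = 0x5D8
s_1 = Round(s_0, k_0) = 0x477
s_2 = Round(s_1, k_1) = 0xABB
s_3 = Round(s_2, k_2) = 0x6F6
s_4 = Round(s_3, k_3) = 0xEA8
s_5 = Round(s_4, k_4) = 0x49A
s_6 = Round(s_5, k_5) = 0x9D1
s_7 = Round(s_6, k_6) = 0x9A9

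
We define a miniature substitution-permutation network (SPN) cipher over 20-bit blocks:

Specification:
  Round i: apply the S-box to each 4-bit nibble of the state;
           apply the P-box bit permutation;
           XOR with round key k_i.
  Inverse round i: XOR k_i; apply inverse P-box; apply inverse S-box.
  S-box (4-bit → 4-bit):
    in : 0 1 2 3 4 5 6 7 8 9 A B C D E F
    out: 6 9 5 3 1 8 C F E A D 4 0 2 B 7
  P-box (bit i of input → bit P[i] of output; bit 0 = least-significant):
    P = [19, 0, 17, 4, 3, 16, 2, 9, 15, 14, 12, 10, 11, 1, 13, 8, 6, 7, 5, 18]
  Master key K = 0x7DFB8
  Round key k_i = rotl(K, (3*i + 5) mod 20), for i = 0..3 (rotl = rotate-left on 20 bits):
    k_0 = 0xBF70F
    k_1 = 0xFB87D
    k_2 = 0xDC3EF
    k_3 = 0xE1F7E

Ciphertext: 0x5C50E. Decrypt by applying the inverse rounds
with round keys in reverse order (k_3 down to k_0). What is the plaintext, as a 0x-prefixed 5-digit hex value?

0xB3435

s_0 = ciphertext = 0x5C50E
s_1 = InvRound(s_0, k_3) = 0x24F9A
s_2 = InvRound(s_1, k_2) = 0xA4107
s_3 = InvRound(s_2, k_1) = 0xA7F35
s_4 = InvRound(s_3, k_0) = 0xB3435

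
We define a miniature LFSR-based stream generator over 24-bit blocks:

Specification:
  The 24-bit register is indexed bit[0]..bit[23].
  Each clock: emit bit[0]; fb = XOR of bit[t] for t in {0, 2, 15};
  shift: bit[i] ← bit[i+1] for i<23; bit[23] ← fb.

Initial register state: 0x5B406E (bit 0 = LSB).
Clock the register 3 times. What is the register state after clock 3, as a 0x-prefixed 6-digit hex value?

0x6B680D

reg_0 = 0x5B406E
clock 1: out=0, reg = 0xADA037
clock 2: out=1, reg = 0xD6D01B
clock 3: out=1, reg = 0x6B680D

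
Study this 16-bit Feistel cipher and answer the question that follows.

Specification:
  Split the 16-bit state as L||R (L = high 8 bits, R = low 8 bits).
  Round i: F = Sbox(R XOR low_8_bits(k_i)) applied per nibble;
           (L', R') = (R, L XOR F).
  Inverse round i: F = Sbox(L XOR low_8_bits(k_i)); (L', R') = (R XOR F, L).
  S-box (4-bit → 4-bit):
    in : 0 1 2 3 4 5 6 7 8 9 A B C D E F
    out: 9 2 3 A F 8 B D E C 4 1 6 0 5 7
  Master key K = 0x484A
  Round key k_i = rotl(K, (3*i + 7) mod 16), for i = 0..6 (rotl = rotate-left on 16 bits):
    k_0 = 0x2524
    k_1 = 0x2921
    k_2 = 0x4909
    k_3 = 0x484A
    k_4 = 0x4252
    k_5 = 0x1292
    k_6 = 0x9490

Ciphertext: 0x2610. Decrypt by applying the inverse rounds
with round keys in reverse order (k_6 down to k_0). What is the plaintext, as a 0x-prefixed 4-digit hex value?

s_0 = ciphertext = 0x2610
s_1 = InvRound(s_0, k_6) = 0x0B26
s_2 = InvRound(s_1, k_5) = 0xEA0B
s_3 = InvRound(s_2, k_4) = 0x15EA
s_4 = InvRound(s_3, k_3) = 0x6D15
s_5 = InvRound(s_4, k_2) = 0xAA6D
s_6 = InvRound(s_5, k_1) = 0x8CAA
s_7 = InvRound(s_6, k_0) = 0xE48C

0xE48C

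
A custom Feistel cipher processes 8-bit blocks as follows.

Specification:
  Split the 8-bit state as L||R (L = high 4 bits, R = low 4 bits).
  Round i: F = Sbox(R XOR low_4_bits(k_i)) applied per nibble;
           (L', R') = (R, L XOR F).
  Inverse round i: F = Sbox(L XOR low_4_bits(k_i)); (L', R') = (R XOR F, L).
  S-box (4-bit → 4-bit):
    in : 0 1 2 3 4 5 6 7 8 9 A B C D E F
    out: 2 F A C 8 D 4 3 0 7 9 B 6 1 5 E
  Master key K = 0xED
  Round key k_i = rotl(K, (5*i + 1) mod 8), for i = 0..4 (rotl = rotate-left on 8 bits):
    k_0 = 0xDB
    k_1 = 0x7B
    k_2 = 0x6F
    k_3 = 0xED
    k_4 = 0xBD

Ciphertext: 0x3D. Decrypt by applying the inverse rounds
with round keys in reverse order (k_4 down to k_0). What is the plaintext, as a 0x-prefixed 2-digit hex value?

s_0 = ciphertext = 0x3D
s_1 = InvRound(s_0, k_4) = 0x83
s_2 = InvRound(s_1, k_3) = 0xE8
s_3 = InvRound(s_2, k_2) = 0x7E
s_4 = InvRound(s_3, k_1) = 0x87
s_5 = InvRound(s_4, k_0) = 0xB8

0xB8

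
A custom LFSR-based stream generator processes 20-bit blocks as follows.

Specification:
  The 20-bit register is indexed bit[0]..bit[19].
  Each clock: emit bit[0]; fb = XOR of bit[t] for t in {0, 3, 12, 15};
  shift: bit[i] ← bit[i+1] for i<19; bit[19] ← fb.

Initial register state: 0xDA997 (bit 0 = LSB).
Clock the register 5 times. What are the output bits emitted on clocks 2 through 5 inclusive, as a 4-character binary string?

reg_0 = 0xDA997
clock 1: out=1, reg = 0x6D4CB
clock 2: out=1, reg = 0x36A65
clock 3: out=1, reg = 0x9B532
clock 4: out=0, reg = 0x4DA99
clock 5: out=1, reg = 0x26D4C

1101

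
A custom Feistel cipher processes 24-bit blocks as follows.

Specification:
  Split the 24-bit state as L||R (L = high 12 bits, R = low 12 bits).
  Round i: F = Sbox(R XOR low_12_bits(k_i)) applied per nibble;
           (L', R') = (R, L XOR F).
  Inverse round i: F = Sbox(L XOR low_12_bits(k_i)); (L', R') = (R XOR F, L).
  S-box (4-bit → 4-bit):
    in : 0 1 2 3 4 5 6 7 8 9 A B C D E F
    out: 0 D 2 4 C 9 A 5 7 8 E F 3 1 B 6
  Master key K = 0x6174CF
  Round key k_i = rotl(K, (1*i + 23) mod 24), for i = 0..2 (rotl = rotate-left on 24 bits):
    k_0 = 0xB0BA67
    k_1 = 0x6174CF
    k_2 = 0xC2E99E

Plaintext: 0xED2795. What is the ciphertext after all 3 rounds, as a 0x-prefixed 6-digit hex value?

s_0 = plaintext = 0xED2795
s_1 = Round(s_0, k_0) = 0x795FB0
s_2 = Round(s_1, k_1) = 0xFB08C3
s_3 = Round(s_2, k_2) = 0x8C3221

0x8C3221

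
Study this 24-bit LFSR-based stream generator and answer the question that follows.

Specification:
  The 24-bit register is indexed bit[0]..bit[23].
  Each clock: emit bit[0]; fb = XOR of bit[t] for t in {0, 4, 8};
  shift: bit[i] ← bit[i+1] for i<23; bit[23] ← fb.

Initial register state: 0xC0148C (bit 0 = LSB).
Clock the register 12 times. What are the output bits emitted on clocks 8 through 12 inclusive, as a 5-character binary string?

reg_0 = 0xC0148C
clock 1: out=0, reg = 0x600A46
clock 2: out=0, reg = 0x300523
clock 3: out=1, reg = 0x180291
clock 4: out=1, reg = 0x0C0148
clock 5: out=0, reg = 0x8600A4
clock 6: out=0, reg = 0x430052
clock 7: out=0, reg = 0xA18029
clock 8: out=1, reg = 0xD0C014
clock 9: out=0, reg = 0xE8600A
clock 10: out=0, reg = 0x743005
clock 11: out=1, reg = 0xBA1802
clock 12: out=0, reg = 0x5D0C01

10010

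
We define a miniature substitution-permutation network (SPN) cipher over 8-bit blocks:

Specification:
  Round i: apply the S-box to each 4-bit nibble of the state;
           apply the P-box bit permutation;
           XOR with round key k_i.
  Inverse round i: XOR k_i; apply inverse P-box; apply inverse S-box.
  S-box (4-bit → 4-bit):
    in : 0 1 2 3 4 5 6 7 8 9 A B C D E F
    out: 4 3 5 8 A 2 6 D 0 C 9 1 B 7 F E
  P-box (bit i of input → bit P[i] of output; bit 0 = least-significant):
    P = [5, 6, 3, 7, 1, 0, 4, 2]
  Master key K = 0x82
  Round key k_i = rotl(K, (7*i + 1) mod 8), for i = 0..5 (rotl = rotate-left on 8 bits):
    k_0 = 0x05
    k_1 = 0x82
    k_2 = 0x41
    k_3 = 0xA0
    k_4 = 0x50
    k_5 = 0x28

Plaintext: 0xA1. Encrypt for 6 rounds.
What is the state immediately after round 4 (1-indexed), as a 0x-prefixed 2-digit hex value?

s_0 = plaintext = 0xA1
s_1 = Round(s_0, k_0) = 0x63
s_2 = Round(s_1, k_1) = 0x13
s_3 = Round(s_2, k_2) = 0xC2
s_4 = Round(s_3, k_3) = 0x8F
s_5 = Round(s_4, k_4) = 0x98
s_6 = Round(s_5, k_5) = 0x3C

0x8F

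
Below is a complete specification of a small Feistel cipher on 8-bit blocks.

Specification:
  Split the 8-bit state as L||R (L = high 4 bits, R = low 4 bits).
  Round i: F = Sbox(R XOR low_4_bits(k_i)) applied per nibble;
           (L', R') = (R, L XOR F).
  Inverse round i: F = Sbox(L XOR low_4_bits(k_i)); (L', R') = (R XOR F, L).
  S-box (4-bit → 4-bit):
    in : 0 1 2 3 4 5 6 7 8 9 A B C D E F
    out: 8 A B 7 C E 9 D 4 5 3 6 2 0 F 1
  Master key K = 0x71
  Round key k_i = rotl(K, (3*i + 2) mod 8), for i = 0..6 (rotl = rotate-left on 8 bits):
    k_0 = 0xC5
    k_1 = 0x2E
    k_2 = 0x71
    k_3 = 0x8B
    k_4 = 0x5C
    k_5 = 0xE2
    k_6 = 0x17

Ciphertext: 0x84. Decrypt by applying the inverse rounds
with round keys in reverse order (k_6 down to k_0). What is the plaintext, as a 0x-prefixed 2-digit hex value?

s_0 = ciphertext = 0x84
s_1 = InvRound(s_0, k_6) = 0x58
s_2 = InvRound(s_1, k_5) = 0x55
s_3 = InvRound(s_2, k_4) = 0x05
s_4 = InvRound(s_3, k_3) = 0x30
s_5 = InvRound(s_4, k_2) = 0xB3
s_6 = InvRound(s_5, k_1) = 0xDB
s_7 = InvRound(s_6, k_0) = 0xFD

0xFD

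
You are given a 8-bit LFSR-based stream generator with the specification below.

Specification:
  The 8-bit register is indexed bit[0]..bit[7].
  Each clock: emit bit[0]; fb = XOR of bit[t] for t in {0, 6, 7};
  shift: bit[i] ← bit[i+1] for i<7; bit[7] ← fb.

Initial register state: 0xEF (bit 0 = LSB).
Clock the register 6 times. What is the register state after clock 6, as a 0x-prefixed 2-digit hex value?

0x3F

reg_0 = 0xEF
clock 1: out=1, reg = 0xF7
clock 2: out=1, reg = 0xFB
clock 3: out=1, reg = 0xFD
clock 4: out=1, reg = 0xFE
clock 5: out=0, reg = 0x7F
clock 6: out=1, reg = 0x3F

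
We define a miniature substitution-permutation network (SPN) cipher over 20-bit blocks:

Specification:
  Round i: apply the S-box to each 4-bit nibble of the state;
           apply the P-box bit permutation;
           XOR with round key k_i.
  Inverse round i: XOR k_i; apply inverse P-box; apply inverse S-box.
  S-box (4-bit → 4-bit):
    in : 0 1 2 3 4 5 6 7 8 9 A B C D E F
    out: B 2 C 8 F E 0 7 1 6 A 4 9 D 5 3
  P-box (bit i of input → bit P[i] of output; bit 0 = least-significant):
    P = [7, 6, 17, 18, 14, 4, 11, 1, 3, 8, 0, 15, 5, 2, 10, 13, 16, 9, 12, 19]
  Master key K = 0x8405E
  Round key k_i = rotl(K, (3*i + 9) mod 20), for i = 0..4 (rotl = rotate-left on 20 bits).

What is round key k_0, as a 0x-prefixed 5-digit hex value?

0x0BD08

K = 0x8405E
k_0 = rotl(K, (3*0+9) mod 20) = rotl(K, 9) = 0x0BD08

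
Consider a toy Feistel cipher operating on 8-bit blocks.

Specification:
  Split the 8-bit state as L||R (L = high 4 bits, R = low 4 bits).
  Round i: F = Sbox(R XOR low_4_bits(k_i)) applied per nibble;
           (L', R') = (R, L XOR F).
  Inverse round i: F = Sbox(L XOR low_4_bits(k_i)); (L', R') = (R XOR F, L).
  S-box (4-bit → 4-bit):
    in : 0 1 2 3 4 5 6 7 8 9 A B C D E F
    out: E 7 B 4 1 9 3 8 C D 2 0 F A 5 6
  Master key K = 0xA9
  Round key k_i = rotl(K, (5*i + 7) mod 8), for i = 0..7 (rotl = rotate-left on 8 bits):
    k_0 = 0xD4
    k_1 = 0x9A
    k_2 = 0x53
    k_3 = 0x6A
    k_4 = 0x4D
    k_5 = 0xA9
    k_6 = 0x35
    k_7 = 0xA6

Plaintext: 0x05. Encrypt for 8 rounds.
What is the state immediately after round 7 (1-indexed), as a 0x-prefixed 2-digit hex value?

s_0 = plaintext = 0x05
s_1 = Round(s_0, k_0) = 0x57
s_2 = Round(s_1, k_1) = 0x7F
s_3 = Round(s_2, k_2) = 0xF8
s_4 = Round(s_3, k_3) = 0x84
s_5 = Round(s_4, k_4) = 0x45
s_6 = Round(s_5, k_5) = 0x5B
s_7 = Round(s_6, k_6) = 0xB0
s_8 = Round(s_7, k_7) = 0x08

0xB0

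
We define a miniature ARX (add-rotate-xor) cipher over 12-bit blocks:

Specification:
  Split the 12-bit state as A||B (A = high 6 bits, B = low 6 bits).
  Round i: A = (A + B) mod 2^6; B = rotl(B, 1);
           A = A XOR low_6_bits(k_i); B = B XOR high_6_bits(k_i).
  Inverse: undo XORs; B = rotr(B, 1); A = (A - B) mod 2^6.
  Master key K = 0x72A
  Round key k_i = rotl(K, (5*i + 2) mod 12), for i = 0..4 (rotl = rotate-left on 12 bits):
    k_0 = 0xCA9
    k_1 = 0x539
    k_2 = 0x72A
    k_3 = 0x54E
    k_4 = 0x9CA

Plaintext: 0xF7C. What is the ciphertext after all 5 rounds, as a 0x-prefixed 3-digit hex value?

0x1EC

s_0 = plaintext = 0xF7C
s_1 = Round(s_0, k_0) = 0x40B
s_2 = Round(s_1, k_1) = 0x882
s_3 = Round(s_2, k_2) = 0x398
s_4 = Round(s_3, k_3) = 0xA25
s_5 = Round(s_4, k_4) = 0x1EC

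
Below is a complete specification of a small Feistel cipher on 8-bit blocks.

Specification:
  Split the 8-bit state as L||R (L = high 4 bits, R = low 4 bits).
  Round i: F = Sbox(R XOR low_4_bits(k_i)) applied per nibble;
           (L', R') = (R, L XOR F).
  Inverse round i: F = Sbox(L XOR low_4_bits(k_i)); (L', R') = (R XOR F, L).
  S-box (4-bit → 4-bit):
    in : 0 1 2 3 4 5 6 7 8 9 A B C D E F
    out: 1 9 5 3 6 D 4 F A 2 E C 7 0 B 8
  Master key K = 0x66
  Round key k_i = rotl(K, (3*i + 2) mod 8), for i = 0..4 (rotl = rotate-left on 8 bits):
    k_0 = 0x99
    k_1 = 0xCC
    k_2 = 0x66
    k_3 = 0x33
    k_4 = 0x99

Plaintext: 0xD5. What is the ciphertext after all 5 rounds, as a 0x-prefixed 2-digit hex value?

0x52

s_0 = plaintext = 0xD5
s_1 = Round(s_0, k_0) = 0x5A
s_2 = Round(s_1, k_1) = 0xA1
s_3 = Round(s_2, k_2) = 0x15
s_4 = Round(s_3, k_3) = 0x55
s_5 = Round(s_4, k_4) = 0x52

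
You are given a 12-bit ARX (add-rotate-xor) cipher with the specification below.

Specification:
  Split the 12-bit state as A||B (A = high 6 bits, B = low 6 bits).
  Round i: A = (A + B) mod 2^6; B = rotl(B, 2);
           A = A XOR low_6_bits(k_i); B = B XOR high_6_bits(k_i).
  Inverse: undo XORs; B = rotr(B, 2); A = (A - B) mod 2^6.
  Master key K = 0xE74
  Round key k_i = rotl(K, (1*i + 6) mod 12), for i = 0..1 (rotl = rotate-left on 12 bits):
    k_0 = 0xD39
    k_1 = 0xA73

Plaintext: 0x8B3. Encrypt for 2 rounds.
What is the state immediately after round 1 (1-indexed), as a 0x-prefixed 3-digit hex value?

0xB3B

s_0 = plaintext = 0x8B3
s_1 = Round(s_0, k_0) = 0xB3B
s_2 = Round(s_1, k_1) = 0x506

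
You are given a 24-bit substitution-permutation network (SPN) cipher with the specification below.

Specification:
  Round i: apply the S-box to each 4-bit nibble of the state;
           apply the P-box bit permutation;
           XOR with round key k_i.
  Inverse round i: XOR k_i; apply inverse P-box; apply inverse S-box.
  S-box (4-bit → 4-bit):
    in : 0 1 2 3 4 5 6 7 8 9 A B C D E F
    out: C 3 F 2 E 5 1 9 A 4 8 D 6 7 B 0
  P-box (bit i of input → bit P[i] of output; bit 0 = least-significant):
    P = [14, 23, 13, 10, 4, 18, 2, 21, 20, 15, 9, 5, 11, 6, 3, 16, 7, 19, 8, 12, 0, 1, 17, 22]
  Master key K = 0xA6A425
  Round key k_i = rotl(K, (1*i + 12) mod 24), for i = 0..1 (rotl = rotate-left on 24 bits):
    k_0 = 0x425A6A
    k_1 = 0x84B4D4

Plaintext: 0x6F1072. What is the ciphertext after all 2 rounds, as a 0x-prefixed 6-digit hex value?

s_0 = plaintext = 0x6F1072
s_1 = Round(s_0, k_0) = 0xE2341B
s_2 = Round(s_1, k_1) = 0xC84327

0xC84327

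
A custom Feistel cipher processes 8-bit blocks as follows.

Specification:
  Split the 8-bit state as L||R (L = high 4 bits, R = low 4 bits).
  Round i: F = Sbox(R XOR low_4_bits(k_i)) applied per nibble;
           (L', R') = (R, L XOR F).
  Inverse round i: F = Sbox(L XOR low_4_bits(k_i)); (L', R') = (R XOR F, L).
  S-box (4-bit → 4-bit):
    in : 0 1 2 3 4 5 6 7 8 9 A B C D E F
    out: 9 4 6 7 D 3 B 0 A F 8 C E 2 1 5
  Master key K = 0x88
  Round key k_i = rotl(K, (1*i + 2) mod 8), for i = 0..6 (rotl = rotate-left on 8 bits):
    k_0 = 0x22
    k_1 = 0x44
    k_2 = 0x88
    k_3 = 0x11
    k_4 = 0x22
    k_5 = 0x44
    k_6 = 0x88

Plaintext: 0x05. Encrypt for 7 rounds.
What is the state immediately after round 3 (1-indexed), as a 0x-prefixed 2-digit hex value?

s_0 = plaintext = 0x05
s_1 = Round(s_0, k_0) = 0x50
s_2 = Round(s_1, k_1) = 0x08
s_3 = Round(s_2, k_2) = 0x89
s_4 = Round(s_3, k_3) = 0x92
s_5 = Round(s_4, k_4) = 0x20
s_6 = Round(s_5, k_5) = 0x0F
s_7 = Round(s_6, k_6) = 0xF0

0x89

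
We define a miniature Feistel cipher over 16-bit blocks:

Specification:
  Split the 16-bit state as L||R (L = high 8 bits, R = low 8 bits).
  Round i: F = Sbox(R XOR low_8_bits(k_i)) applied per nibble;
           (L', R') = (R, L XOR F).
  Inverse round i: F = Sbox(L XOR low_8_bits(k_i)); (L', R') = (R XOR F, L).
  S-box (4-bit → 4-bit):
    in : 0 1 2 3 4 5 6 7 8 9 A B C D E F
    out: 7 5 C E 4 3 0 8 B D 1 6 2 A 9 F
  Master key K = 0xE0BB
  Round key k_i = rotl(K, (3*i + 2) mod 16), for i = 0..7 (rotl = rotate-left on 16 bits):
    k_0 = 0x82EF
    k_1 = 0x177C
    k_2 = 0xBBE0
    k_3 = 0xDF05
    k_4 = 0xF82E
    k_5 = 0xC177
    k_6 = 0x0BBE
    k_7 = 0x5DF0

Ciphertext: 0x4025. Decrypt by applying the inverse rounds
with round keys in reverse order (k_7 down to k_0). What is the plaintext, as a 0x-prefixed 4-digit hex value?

0x00ED

s_0 = ciphertext = 0x4025
s_1 = InvRound(s_0, k_7) = 0x4240
s_2 = InvRound(s_1, k_6) = 0xB242
s_3 = InvRound(s_2, k_5) = 0x61B2
s_4 = InvRound(s_3, k_4) = 0xFD61
s_5 = InvRound(s_4, k_3) = 0x9AFD
s_6 = InvRound(s_5, k_2) = 0x7C9A
s_7 = InvRound(s_6, k_1) = 0xED7C
s_8 = InvRound(s_7, k_0) = 0x00ED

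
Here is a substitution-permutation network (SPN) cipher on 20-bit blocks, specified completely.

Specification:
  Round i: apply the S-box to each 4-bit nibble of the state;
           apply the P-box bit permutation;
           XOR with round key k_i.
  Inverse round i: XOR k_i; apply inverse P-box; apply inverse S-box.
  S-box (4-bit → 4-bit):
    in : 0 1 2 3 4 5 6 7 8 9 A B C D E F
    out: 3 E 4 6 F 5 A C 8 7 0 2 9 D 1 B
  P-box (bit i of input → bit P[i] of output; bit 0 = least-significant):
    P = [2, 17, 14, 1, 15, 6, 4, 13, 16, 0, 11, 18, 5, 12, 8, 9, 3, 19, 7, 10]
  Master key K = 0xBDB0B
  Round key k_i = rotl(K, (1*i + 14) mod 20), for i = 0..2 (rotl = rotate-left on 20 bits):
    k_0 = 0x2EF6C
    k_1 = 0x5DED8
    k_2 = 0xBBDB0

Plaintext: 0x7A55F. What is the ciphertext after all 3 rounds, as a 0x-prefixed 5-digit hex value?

0x8CB6D

s_0 = plaintext = 0x7A55F
s_1 = Round(s_0, k_0) = 0x163FA
s_2 = Round(s_1, k_1) = 0xD6019
s_3 = Round(s_2, k_2) = 0x8CB6D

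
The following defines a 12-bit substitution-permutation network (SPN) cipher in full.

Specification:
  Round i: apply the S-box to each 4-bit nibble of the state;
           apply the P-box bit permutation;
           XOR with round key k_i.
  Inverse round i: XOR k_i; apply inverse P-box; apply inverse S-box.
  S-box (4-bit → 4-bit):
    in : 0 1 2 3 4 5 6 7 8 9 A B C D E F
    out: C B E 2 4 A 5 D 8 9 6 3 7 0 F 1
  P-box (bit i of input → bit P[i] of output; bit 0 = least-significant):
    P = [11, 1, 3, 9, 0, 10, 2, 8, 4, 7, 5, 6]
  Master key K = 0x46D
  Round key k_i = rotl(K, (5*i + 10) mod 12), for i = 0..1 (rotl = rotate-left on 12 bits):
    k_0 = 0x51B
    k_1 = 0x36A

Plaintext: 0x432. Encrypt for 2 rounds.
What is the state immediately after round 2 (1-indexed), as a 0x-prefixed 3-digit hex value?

0xDE8

s_0 = plaintext = 0x432
s_1 = Round(s_0, k_0) = 0x331
s_2 = Round(s_1, k_1) = 0xDE8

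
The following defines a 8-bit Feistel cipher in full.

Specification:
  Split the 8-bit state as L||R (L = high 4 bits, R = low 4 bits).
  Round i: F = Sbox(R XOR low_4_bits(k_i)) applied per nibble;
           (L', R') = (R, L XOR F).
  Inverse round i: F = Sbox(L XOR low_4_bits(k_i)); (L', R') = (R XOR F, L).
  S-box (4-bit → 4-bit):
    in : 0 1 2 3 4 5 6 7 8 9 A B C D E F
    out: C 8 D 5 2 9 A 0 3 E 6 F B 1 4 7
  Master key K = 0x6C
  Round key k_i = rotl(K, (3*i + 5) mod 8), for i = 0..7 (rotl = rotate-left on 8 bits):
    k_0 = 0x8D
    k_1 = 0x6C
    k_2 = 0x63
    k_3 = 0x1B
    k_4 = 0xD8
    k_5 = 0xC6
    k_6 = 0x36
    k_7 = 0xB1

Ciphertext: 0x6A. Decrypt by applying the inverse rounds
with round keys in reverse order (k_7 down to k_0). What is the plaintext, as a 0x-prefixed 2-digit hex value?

0x23

s_0 = ciphertext = 0x6A
s_1 = InvRound(s_0, k_7) = 0xA6
s_2 = InvRound(s_1, k_6) = 0xDA
s_3 = InvRound(s_2, k_5) = 0x5D
s_4 = InvRound(s_3, k_4) = 0xC5
s_5 = InvRound(s_4, k_3) = 0x5C
s_6 = InvRound(s_5, k_2) = 0x65
s_7 = InvRound(s_6, k_1) = 0x36
s_8 = InvRound(s_7, k_0) = 0x23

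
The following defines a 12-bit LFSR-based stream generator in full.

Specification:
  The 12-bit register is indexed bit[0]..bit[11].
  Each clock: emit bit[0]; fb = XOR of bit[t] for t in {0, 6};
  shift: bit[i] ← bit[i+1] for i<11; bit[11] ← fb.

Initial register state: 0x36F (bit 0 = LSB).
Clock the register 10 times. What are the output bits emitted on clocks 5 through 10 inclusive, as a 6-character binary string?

011011

reg_0 = 0x36F
clock 1: out=1, reg = 0x1B7
clock 2: out=1, reg = 0x8DB
clock 3: out=1, reg = 0x46D
clock 4: out=1, reg = 0x236
clock 5: out=0, reg = 0x11B
clock 6: out=1, reg = 0x88D
clock 7: out=1, reg = 0xC46
clock 8: out=0, reg = 0xE23
clock 9: out=1, reg = 0xF11
clock 10: out=1, reg = 0xF88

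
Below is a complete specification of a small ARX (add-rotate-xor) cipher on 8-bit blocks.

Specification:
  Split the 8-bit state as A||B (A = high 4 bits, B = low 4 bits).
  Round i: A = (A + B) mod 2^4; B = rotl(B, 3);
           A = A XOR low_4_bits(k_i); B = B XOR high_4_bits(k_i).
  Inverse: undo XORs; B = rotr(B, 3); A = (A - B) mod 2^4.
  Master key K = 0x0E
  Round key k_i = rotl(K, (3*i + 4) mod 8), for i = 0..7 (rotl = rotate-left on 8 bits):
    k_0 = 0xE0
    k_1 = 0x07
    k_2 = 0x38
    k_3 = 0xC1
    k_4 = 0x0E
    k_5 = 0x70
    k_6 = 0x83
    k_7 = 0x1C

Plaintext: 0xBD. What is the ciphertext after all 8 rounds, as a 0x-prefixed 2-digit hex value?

s_0 = plaintext = 0xBD
s_1 = Round(s_0, k_0) = 0x80
s_2 = Round(s_1, k_1) = 0xF0
s_3 = Round(s_2, k_2) = 0x73
s_4 = Round(s_3, k_3) = 0xB5
s_5 = Round(s_4, k_4) = 0xEA
s_6 = Round(s_5, k_5) = 0x82
s_7 = Round(s_6, k_6) = 0x99
s_8 = Round(s_7, k_7) = 0xED

0xED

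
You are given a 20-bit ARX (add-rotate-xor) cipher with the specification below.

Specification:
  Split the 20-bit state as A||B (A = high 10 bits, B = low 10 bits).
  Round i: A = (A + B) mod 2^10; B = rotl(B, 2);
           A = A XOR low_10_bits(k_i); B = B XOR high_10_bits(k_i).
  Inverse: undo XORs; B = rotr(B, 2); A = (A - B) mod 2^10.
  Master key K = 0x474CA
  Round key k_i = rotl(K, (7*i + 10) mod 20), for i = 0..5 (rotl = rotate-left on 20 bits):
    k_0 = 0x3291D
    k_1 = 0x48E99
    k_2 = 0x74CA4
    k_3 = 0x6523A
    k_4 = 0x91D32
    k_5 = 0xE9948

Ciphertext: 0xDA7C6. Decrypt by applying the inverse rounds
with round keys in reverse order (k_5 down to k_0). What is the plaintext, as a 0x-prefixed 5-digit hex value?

0xCDBD9

s_0 = ciphertext = 0xDA7C6
s_1 = InvRound(s_0, k_5) = 0x82418
s_2 = InvRound(s_1, k_4) = 0xE9397
s_3 = InvRound(s_2, k_3) = 0x87B80
s_4 = InvRound(s_3, k_2) = 0xC9B94
s_5 = InvRound(s_4, k_1) = 0x84BAD
s_6 = InvRound(s_5, k_0) = 0xCDBD9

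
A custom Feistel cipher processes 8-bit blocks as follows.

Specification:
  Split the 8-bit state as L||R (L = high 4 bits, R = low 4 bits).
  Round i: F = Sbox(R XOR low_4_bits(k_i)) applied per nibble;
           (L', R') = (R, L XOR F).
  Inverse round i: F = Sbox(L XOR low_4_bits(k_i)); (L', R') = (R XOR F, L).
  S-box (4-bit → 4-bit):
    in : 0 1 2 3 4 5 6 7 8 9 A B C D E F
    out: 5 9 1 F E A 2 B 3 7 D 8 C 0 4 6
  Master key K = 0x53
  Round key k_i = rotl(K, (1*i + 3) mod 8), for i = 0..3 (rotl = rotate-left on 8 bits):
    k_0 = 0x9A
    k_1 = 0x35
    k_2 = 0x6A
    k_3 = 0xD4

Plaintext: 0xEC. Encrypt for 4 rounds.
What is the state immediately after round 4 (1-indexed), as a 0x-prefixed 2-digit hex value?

0x52

s_0 = plaintext = 0xEC
s_1 = Round(s_0, k_0) = 0xCC
s_2 = Round(s_1, k_1) = 0xCB
s_3 = Round(s_2, k_2) = 0xB5
s_4 = Round(s_3, k_3) = 0x52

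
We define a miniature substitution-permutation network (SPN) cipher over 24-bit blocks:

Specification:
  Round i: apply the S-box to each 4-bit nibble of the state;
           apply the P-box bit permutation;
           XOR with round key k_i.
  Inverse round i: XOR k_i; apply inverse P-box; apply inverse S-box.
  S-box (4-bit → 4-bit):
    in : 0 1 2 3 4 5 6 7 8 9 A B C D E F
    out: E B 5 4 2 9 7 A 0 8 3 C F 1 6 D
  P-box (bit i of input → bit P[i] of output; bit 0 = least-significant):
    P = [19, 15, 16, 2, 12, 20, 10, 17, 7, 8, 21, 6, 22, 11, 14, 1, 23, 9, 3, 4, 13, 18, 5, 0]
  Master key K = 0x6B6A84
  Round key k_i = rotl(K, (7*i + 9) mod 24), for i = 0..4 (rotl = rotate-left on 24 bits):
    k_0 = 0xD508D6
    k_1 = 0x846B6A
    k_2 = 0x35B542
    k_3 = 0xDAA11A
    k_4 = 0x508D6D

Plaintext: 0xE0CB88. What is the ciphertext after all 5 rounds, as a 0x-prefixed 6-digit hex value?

0x959AEF

s_0 = plaintext = 0xE0CB88
s_1 = Round(s_0, k_0) = 0xB142AC
s_2 = Round(s_1, k_1) = 0x3DF1DF
s_3 = Round(s_2, k_2) = 0xFCE4A4
s_4 = Round(s_3, k_3) = 0x4A5A23
s_5 = Round(s_4, k_4) = 0x959AEF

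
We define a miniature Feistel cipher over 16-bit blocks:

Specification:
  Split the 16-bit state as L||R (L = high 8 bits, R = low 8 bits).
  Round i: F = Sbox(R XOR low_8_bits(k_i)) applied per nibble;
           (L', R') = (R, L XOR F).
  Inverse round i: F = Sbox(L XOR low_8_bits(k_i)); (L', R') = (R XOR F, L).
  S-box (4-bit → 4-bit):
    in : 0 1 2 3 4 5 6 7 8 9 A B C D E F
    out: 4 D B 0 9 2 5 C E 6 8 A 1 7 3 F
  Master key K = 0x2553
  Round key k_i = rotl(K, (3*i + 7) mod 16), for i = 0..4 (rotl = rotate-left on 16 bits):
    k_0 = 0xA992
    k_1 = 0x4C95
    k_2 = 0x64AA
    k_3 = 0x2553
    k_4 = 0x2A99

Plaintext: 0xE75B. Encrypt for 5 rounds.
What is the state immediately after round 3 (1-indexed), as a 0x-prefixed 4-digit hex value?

s_0 = plaintext = 0xE75B
s_1 = Round(s_0, k_0) = 0x5BF1
s_2 = Round(s_1, k_1) = 0xF102
s_3 = Round(s_2, k_2) = 0x027F
s_4 = Round(s_3, k_3) = 0x7FB3
s_5 = Round(s_4, k_4) = 0xB3C7

0x027F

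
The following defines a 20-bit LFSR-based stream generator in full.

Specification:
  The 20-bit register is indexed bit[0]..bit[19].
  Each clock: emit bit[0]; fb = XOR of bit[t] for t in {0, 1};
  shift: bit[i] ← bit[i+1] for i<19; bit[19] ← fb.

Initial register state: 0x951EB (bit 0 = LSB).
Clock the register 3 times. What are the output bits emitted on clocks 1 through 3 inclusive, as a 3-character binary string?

reg_0 = 0x951EB
clock 1: out=1, reg = 0x4A8F5
clock 2: out=1, reg = 0xA547A
clock 3: out=0, reg = 0xD2A3D

110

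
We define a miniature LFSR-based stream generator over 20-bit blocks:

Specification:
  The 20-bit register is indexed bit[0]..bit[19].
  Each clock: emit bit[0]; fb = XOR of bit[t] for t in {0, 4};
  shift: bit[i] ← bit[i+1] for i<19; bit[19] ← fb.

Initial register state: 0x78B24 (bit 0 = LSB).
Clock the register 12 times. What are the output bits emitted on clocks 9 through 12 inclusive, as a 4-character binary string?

reg_0 = 0x78B24
clock 1: out=0, reg = 0x3C592
clock 2: out=0, reg = 0x9E2C9
clock 3: out=1, reg = 0xCF164
clock 4: out=0, reg = 0x678B2
clock 5: out=0, reg = 0xB3C59
clock 6: out=1, reg = 0x59E2C
clock 7: out=0, reg = 0x2CF16
clock 8: out=0, reg = 0x9678B
clock 9: out=1, reg = 0xCB3C5
clock 10: out=1, reg = 0xE59E2
clock 11: out=0, reg = 0x72CF1
clock 12: out=1, reg = 0x39678

1101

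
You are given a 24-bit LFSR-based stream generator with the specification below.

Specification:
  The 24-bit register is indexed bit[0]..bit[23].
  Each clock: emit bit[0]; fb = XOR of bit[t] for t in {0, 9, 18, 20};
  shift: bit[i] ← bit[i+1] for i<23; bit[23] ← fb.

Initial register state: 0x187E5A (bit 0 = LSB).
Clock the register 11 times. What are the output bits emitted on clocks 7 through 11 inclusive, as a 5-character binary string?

10011

reg_0 = 0x187E5A
clock 1: out=0, reg = 0x0C3F2D
clock 2: out=1, reg = 0x861F96
clock 3: out=0, reg = 0x430FCB
clock 4: out=1, reg = 0x2187E5
clock 5: out=1, reg = 0x10C3F2
clock 6: out=0, reg = 0x0861F9
clock 7: out=1, reg = 0x8430FC
clock 8: out=0, reg = 0xC2187E
clock 9: out=0, reg = 0x610C3F
clock 10: out=1, reg = 0xB0861F
clock 11: out=1, reg = 0xD8430F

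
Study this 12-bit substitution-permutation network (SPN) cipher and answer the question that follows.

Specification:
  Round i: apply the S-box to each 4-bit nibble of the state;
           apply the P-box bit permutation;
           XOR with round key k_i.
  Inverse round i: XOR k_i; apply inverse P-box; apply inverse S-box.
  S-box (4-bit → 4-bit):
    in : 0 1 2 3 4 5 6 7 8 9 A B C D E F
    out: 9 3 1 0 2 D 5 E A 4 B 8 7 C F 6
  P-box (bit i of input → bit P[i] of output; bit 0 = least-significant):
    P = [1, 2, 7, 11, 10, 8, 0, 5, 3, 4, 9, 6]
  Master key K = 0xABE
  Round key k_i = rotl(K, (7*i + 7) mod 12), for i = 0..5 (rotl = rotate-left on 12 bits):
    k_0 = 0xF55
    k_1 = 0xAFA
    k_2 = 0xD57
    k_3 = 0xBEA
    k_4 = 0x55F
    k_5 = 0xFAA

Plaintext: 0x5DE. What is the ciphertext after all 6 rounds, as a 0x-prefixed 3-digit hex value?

s_0 = plaintext = 0x5DE
s_1 = Round(s_0, k_0) = 0x5BA
s_2 = Round(s_1, k_1) = 0x094
s_3 = Round(s_2, k_2) = 0xD1A
s_4 = Round(s_3, k_3) = 0x4AC
s_5 = Round(s_4, k_4) = 0x0E9
s_6 = Round(s_5, k_5) = 0xA43

0xA43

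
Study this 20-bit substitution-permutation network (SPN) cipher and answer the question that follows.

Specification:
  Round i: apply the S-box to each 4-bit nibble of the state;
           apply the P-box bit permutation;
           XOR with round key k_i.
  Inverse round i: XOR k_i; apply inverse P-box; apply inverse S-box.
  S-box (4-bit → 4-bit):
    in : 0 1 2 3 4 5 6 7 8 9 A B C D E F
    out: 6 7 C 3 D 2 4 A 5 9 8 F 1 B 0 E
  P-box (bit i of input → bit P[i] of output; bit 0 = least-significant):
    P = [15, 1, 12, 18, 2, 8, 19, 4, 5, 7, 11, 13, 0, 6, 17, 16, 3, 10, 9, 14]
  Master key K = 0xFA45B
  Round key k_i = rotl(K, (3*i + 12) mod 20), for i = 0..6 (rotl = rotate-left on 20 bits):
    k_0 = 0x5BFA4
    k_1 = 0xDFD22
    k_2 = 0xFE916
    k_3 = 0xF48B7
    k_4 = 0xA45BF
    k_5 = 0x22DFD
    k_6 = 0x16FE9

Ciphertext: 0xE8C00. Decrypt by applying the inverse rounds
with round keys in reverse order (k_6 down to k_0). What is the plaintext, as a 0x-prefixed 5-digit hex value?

0x94F6F

s_0 = ciphertext = 0xE8C00
s_1 = InvRound(s_0, k_6) = 0x4BD09
s_2 = InvRound(s_1, k_5) = 0xE0394
s_3 = InvRound(s_2, k_4) = 0xBCCE7
s_4 = InvRound(s_3, k_3) = 0x55EA9
s_5 = InvRound(s_4, k_2) = 0x18DB1
s_6 = InvRound(s_5, k_1) = 0xAC72F
s_7 = InvRound(s_6, k_0) = 0x94F6F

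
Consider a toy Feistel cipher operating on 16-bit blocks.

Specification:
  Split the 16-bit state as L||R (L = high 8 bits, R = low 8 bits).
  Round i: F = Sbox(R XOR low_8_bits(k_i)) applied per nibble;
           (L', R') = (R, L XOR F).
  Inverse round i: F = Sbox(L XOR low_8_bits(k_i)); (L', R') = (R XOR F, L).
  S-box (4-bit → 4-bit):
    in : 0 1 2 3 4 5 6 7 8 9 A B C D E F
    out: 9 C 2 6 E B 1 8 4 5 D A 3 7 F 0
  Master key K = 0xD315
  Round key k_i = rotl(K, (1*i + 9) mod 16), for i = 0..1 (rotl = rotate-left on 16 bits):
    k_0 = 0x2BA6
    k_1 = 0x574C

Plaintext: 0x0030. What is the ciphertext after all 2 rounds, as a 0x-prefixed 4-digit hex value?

s_0 = plaintext = 0x0030
s_1 = Round(s_0, k_0) = 0x3051
s_2 = Round(s_1, k_1) = 0x51F7

0x51F7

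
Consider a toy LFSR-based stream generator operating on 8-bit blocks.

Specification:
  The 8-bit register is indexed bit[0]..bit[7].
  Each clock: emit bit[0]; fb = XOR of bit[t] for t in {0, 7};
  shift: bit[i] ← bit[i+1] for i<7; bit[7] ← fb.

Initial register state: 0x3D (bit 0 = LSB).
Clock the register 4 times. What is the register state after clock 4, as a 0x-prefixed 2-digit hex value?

0xB3

reg_0 = 0x3D
clock 1: out=1, reg = 0x9E
clock 2: out=0, reg = 0xCF
clock 3: out=1, reg = 0x67
clock 4: out=1, reg = 0xB3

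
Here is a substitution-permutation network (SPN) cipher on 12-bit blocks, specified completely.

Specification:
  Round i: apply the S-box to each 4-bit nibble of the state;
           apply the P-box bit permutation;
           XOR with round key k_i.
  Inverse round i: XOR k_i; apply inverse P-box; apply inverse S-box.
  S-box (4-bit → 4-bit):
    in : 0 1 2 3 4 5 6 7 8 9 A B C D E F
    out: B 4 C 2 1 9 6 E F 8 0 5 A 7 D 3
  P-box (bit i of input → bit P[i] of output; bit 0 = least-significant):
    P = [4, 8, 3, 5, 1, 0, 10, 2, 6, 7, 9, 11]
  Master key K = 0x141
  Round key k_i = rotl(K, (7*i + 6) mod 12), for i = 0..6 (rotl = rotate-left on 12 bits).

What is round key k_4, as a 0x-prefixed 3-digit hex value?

K = 0x141
k_0 = rotl(K, (7*0+6) mod 12) = rotl(K, 6) = 0x045
k_1 = rotl(K, (7*1+6) mod 12) = rotl(K, 1) = 0x282
k_2 = rotl(K, (7*2+6) mod 12) = rotl(K, 8) = 0x114
k_3 = rotl(K, (7*3+6) mod 12) = rotl(K, 3) = 0xA08
k_4 = rotl(K, (7*4+6) mod 12) = rotl(K, 10) = 0x450

0x450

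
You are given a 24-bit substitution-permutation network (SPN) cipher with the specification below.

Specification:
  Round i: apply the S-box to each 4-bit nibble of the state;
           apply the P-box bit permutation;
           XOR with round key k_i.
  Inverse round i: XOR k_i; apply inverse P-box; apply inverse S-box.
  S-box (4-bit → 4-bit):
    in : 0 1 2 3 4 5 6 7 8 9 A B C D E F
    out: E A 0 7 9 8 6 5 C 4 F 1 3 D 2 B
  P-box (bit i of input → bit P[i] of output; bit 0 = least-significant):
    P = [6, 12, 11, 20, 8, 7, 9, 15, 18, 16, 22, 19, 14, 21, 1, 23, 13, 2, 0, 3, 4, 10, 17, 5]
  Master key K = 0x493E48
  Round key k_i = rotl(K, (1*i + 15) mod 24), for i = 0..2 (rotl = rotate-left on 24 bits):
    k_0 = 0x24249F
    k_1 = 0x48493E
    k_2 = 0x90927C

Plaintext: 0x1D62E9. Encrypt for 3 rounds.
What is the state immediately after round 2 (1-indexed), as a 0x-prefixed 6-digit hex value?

s_0 = plaintext = 0x1D62E9
s_1 = Round(s_0, k_0) = 0x040834
s_2 = Round(s_1, k_1) = 0xB26ED4
s_3 = Round(s_2, k_2) = 0xA1112E

0xB26ED4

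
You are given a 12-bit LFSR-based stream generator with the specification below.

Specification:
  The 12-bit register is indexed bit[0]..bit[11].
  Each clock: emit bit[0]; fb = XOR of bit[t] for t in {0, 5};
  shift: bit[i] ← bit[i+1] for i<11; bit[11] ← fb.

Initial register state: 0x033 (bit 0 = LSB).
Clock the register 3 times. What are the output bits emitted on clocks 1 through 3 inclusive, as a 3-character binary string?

reg_0 = 0x033
clock 1: out=1, reg = 0x019
clock 2: out=1, reg = 0x80C
clock 3: out=0, reg = 0x406

110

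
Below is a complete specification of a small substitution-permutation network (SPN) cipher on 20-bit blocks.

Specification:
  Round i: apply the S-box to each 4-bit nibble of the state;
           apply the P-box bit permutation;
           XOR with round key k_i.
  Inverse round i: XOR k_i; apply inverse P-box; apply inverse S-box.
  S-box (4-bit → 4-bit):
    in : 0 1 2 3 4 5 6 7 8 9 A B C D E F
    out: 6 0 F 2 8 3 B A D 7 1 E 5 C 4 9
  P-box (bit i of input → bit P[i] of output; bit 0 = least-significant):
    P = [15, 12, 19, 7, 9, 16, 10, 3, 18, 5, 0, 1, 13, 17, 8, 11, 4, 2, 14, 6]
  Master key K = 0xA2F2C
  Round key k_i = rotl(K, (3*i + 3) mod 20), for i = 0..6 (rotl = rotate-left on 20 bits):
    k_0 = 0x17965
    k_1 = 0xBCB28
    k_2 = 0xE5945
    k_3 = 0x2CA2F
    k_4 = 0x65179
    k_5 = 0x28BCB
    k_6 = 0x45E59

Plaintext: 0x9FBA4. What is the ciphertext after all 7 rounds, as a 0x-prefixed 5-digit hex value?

0x440AE

s_0 = plaintext = 0x9FBA4
s_1 = Round(s_0, k_0) = 0x113D2
s_2 = Round(s_1, k_1) = 0x35F80
s_3 = Round(s_2, k_2) = 0x06F4B
s_4 = Round(s_3, k_3) = 0xCB2A1
s_5 = Round(s_4, k_4) = 0x01A4A
s_6 = Round(s_5, k_5) = 0x64BC7
s_7 = Round(s_6, k_6) = 0x440AE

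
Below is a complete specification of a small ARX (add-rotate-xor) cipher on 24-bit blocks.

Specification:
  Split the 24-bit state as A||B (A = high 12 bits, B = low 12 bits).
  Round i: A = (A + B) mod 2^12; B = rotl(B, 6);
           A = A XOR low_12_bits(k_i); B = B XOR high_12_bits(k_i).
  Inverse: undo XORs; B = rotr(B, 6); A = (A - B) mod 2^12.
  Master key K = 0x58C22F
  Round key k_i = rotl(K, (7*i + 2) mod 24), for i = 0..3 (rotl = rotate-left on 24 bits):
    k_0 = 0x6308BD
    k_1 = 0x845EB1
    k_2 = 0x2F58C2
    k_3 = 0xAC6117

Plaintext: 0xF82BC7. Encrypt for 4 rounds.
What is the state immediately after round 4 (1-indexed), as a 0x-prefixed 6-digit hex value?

0x19E817

s_0 = plaintext = 0xF82BC7
s_1 = Round(s_0, k_0) = 0x3F47DF
s_2 = Round(s_1, k_1) = 0x562F9A
s_3 = Round(s_2, k_2) = 0xC3E44B
s_4 = Round(s_3, k_3) = 0x19E817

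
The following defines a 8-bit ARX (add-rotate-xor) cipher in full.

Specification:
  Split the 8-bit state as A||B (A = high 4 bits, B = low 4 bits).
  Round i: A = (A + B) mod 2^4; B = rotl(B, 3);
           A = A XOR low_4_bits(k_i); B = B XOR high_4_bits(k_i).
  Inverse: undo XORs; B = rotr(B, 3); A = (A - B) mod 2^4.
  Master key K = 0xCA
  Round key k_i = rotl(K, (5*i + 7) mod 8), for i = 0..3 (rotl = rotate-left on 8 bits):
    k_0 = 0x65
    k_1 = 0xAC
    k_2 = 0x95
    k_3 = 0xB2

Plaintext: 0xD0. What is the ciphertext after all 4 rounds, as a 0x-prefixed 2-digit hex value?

s_0 = plaintext = 0xD0
s_1 = Round(s_0, k_0) = 0x86
s_2 = Round(s_1, k_1) = 0x29
s_3 = Round(s_2, k_2) = 0xE5
s_4 = Round(s_3, k_3) = 0x11

0x11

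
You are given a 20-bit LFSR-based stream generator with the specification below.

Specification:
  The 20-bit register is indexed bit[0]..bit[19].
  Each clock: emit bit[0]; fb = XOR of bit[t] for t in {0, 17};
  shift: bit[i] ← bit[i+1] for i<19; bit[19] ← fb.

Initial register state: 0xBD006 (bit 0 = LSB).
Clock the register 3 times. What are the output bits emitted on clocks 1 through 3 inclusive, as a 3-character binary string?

011

reg_0 = 0xBD006
clock 1: out=0, reg = 0xDE803
clock 2: out=1, reg = 0xEF401
clock 3: out=1, reg = 0x77A00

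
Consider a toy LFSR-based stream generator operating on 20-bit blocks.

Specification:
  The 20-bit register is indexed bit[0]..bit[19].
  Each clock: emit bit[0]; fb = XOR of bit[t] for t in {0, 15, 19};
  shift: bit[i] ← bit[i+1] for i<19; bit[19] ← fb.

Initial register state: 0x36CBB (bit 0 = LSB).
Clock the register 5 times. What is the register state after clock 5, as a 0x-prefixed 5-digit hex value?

reg_0 = 0x36CBB
clock 1: out=1, reg = 0x9B65D
clock 2: out=1, reg = 0xCDB2E
clock 3: out=0, reg = 0x66D97
clock 4: out=1, reg = 0xB36CB
clock 5: out=1, reg = 0x59B65

0x59B65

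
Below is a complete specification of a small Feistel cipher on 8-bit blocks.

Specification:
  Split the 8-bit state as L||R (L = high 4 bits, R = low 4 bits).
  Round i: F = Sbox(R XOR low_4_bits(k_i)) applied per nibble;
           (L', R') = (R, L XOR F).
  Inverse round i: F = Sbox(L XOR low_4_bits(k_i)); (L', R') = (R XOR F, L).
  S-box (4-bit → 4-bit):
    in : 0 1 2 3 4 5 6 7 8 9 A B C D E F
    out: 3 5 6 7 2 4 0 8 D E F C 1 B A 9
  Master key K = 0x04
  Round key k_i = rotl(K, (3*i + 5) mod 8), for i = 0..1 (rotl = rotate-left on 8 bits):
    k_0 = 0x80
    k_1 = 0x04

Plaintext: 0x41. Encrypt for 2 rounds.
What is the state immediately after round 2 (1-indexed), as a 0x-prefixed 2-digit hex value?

0x15

s_0 = plaintext = 0x41
s_1 = Round(s_0, k_0) = 0x11
s_2 = Round(s_1, k_1) = 0x15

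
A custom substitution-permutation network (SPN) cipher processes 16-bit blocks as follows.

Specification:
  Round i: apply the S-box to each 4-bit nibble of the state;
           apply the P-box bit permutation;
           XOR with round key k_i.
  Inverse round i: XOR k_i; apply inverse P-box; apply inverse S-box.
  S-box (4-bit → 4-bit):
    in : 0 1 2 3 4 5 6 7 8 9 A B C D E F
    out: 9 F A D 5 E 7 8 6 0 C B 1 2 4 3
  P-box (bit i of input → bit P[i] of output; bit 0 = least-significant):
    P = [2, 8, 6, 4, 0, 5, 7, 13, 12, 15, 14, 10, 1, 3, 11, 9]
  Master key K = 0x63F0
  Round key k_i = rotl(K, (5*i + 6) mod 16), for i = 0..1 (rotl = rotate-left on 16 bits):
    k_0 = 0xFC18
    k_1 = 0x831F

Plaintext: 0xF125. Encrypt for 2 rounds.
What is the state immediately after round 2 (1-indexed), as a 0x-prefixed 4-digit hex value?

s_0 = plaintext = 0xF125
s_1 = Round(s_0, k_0) = 0x0962
s_2 = Round(s_1, k_1) = 0x80AC

0x80AC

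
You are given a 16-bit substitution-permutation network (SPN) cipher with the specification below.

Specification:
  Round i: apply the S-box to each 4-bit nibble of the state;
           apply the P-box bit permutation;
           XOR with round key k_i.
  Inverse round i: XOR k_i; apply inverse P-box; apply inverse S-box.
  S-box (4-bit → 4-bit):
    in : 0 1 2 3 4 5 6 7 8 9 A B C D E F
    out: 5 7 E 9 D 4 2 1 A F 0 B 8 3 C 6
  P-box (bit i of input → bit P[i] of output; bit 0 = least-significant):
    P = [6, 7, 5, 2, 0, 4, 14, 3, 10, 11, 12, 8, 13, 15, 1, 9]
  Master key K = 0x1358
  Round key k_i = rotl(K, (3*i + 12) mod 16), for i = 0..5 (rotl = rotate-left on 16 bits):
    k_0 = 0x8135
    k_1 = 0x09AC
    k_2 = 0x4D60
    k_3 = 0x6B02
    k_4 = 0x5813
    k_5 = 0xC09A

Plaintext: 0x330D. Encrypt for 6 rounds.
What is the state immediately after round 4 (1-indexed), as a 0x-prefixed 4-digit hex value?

0xEB47

s_0 = plaintext = 0x330D
s_1 = Round(s_0, k_0) = 0xE6F4
s_2 = Round(s_1, k_1) = 0x43DA
s_3 = Round(s_2, k_2) = 0x6A73
s_4 = Round(s_3, k_3) = 0xEB47
s_5 = Round(s_4, k_4) = 0x1758
s_6 = Round(s_5, k_5) = 0x241C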